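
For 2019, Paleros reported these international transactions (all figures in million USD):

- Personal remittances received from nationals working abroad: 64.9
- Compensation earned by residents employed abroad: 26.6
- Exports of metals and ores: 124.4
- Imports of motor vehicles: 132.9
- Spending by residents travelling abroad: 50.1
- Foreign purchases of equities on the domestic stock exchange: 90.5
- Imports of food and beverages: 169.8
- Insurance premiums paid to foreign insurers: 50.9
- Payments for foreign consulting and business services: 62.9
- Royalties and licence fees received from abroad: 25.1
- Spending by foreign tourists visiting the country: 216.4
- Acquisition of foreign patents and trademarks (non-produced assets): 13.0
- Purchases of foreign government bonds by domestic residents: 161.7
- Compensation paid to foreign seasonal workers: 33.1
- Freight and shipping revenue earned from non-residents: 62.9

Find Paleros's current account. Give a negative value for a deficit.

Goods: -169.8 - 132.9 + 124.4 = -178.3
Services: -50.9 + 216.4 + 25.1 - 50.1 - 62.9 + 62.9 = 140.5
Primary income: 26.6 - 33.1 = -6.5
Secondary income: 64.9
Current account = (-178.3) + 140.5 + (-6.5) + 64.9 = 20.6
(Excluded from the current account — financial account: foreign purchases of equities on the domestic stock exchange 90.5, purchases of foreign government bonds by domestic residents 161.7; capital account: acquisition of foreign patents and trademarks (non-produced assets) 13.0.)

20.6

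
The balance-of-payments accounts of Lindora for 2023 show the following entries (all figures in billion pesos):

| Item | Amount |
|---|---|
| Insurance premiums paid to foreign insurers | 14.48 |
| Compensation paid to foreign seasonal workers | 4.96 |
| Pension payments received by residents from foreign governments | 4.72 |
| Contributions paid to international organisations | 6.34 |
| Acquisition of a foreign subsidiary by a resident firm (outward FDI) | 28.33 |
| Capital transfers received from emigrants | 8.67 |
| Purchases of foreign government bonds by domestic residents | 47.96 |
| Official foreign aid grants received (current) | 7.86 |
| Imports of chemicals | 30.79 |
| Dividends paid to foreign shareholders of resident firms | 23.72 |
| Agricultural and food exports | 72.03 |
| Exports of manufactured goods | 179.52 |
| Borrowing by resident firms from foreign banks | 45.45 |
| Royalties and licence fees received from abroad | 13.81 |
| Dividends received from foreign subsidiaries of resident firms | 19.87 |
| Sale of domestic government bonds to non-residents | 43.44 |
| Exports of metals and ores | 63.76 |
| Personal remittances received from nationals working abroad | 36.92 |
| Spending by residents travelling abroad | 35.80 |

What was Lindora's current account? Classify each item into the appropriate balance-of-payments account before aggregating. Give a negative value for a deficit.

Goods: 72.03 - 30.79 + 179.52 + 63.76 = 284.52
Services: -14.48 + 13.81 - 35.80 = -36.47
Primary income: -23.72 + 19.87 - 4.96 = -8.81
Secondary income: 36.92 + 7.86 - 6.34 + 4.72 = 43.16
Current account = 284.52 + (-36.47) + (-8.81) + 43.16 = 282.40
(Excluded from the current account — financial account: acquisition of a foreign subsidiary by a resident firm (outward FDI) 28.33, purchases of foreign government bonds by domestic residents 47.96, borrowing by resident firms from foreign banks 45.45, sale of domestic government bonds to non-residents 43.44; capital account: capital transfers received from emigrants 8.67.)

282.40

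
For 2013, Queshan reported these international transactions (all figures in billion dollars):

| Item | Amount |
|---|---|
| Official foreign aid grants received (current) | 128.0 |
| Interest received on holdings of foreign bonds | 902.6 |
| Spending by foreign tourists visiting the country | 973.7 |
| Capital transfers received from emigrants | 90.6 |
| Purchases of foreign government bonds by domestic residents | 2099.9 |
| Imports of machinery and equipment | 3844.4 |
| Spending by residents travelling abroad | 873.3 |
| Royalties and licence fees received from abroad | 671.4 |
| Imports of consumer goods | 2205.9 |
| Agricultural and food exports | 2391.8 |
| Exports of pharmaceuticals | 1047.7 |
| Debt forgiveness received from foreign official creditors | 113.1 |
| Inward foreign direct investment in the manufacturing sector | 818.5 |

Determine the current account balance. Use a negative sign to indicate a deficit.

Goods: -3844.4 + 1047.7 + 2391.8 - 2205.9 = -2610.8
Services: 671.4 - 873.3 + 973.7 = 771.8
Primary income: 902.6
Secondary income: 128.0
Current account = (-2610.8) + 771.8 + 902.6 + 128.0 = -808.4
(Excluded from the current account — capital account: capital transfers received from emigrants 90.6, debt forgiveness received from foreign official creditors 113.1; financial account: purchases of foreign government bonds by domestic residents 2099.9, inward foreign direct investment in the manufacturing sector 818.5.)

-808.4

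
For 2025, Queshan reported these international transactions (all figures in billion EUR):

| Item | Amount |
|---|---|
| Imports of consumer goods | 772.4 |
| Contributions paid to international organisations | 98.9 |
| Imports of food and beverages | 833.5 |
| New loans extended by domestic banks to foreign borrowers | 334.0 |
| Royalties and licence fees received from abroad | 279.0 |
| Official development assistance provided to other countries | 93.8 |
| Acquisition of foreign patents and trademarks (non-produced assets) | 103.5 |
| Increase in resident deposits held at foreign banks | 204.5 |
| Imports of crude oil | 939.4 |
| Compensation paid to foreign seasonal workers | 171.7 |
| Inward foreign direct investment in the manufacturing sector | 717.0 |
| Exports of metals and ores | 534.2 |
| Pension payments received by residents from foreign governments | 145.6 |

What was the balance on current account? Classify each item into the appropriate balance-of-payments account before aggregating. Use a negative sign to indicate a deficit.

-1950.9

Goods: -833.5 - 939.4 + 534.2 - 772.4 = -2011.1
Services: 279.0
Primary income: -171.7
Secondary income: 145.6 - 93.8 - 98.9 = -47.1
Current account = (-2011.1) + 279.0 + (-171.7) + (-47.1) = -1950.9
(Excluded from the current account — financial account: new loans extended by domestic banks to foreign borrowers 334.0, increase in resident deposits held at foreign banks 204.5, inward foreign direct investment in the manufacturing sector 717.0; capital account: acquisition of foreign patents and trademarks (non-produced assets) 103.5.)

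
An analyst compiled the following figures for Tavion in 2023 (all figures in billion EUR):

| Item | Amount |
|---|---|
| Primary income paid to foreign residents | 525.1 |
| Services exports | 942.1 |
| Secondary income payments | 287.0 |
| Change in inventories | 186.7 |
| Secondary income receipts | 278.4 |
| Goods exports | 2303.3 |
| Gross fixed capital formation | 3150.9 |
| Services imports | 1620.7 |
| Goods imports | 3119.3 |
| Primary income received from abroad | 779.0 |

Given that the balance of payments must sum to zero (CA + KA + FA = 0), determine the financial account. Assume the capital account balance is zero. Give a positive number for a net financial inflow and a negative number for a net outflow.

1249.3

Goods balance = 2303.3 - 3119.3 = -816.0
Services balance = 942.1 - 1620.7 = -678.6
Trade balance (goods + services) = -816.0 + (-678.6) = -1494.6
Net primary income = 779.0 - 525.1 = 253.9
Net secondary income = 278.4 - 287.0 = -8.6
Current account = -1494.6 + 253.9 + (-8.6) = -1249.3
Financial account = -(-1249.3) = 1249.3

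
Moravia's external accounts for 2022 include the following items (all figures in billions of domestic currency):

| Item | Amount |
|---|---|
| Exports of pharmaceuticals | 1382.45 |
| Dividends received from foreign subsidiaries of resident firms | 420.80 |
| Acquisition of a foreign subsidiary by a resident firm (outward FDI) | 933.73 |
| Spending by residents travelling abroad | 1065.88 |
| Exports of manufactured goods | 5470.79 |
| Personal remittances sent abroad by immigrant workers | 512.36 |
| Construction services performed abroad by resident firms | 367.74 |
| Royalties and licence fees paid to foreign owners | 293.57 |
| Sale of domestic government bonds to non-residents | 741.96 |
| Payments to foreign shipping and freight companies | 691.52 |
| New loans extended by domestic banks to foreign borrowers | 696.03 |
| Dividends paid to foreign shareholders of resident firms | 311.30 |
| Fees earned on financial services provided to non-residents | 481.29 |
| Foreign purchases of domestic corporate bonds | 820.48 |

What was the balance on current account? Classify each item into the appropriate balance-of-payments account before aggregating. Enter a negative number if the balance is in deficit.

Goods: 5470.79 + 1382.45 = 6853.24
Services: 481.29 - 691.52 - 293.57 - 1065.88 + 367.74 = -1201.94
Primary income: 420.80 - 311.30 = 109.50
Secondary income: -512.36
Current account = 6853.24 + (-1201.94) + 109.50 + (-512.36) = 5248.44
(Excluded from the current account — financial account: acquisition of a foreign subsidiary by a resident firm (outward FDI) 933.73, sale of domestic government bonds to non-residents 741.96, new loans extended by domestic banks to foreign borrowers 696.03, foreign purchases of domestic corporate bonds 820.48.)

5248.44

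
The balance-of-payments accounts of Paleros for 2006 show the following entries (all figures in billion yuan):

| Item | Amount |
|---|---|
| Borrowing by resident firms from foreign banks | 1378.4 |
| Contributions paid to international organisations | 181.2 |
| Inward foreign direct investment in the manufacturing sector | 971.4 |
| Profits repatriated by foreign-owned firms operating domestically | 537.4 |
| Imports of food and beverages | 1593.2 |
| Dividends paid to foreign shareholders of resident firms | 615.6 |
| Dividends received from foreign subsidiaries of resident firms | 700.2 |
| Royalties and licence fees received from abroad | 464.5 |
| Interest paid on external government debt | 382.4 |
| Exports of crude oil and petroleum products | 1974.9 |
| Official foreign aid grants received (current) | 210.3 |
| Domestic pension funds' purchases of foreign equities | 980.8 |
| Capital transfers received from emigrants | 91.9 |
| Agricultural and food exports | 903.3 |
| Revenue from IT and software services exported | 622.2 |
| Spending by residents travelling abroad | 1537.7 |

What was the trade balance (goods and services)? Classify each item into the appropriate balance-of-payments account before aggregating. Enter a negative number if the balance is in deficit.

Goods: -1593.2 + 1974.9 + 903.3 = 1285.0
Services: 464.5 + 622.2 - 1537.7 = -451.0
Trade balance = 1285.0 + (-451.0) = 834.0
(Excluded from the trade balance — financial account: borrowing by resident firms from foreign banks 1378.4, inward foreign direct investment in the manufacturing sector 971.4, domestic pension funds' purchases of foreign equities 980.8; secondary income: contributions paid to international organisations 181.2, official foreign aid grants received (current) 210.3; primary income: profits repatriated by foreign-owned firms operating domestically 537.4, dividends paid to foreign shareholders of resident firms 615.6, dividends received from foreign subsidiaries of resident firms 700.2, interest paid on external government debt 382.4; capital account: capital transfers received from emigrants 91.9.)

834.0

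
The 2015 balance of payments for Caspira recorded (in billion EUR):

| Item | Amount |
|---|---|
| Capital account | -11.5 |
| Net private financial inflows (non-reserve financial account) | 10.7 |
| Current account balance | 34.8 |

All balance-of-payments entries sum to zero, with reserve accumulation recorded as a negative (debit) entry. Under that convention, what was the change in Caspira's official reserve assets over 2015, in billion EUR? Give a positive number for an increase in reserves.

Official reserve transactions balance = -(34.8 + (-11.5) + 10.7) = -34.0
An accumulation of reserves is recorded as a debit (negative entry), so the change in the stock of reserves is the negative of that balance.
Change in official reserves = -(-34.0) = 34.0

34.0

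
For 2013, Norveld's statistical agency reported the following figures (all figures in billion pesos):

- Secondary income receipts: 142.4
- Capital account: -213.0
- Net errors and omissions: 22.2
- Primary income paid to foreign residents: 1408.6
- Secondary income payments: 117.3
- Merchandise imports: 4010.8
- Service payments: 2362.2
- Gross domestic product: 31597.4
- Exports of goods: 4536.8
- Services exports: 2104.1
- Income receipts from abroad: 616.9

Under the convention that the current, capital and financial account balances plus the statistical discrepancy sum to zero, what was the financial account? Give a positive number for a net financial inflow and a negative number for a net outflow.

689.5

Goods balance = 4536.8 - 4010.8 = 526.0
Services balance = 2104.1 - 2362.2 = -258.1
Trade balance (goods + services) = 526.0 + (-258.1) = 267.9
Net primary income = 616.9 - 1408.6 = -791.7
Net secondary income = 142.4 - 117.3 = 25.1
Current account = 267.9 + (-791.7) + 25.1 = -498.7
Financial account = -(-498.7 + (-213.0) + 22.2) = 689.5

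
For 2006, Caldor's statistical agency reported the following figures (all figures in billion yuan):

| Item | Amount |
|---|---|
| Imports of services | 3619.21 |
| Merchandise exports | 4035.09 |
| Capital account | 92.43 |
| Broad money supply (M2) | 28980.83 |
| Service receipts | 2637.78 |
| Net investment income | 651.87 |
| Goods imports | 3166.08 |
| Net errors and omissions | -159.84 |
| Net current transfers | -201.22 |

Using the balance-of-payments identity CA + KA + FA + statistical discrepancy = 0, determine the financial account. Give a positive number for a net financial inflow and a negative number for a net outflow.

Goods balance = 4035.09 - 3166.08 = 869.01
Services balance = 2637.78 - 3619.21 = -981.43
Trade balance (goods + services) = 869.01 + (-981.43) = -112.42
Net primary income = 651.87
Net secondary income = -201.22
Current account = -112.42 + 651.87 + (-201.22) = 338.23
Financial account = -(338.23 + 92.43 + (-159.84)) = -270.82

-270.82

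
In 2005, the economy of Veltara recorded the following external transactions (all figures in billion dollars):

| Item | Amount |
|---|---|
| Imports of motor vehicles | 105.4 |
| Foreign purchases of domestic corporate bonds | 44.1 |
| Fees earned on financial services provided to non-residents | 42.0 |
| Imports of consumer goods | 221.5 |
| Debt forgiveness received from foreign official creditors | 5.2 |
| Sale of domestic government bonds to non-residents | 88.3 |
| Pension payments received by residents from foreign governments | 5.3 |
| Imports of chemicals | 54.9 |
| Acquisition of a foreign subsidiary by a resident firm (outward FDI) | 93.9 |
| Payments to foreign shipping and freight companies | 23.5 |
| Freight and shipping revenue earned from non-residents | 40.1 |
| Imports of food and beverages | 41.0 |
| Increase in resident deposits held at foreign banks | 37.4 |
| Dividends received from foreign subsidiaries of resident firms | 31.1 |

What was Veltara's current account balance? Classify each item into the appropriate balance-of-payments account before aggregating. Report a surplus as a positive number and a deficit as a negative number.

Goods: -54.9 - 105.4 - 41.0 - 221.5 = -422.8
Services: 42.0 + 40.1 - 23.5 = 58.6
Primary income: 31.1
Secondary income: 5.3
Current account = (-422.8) + 58.6 + 31.1 + 5.3 = -327.8
(Excluded from the current account — financial account: foreign purchases of domestic corporate bonds 44.1, sale of domestic government bonds to non-residents 88.3, acquisition of a foreign subsidiary by a resident firm (outward FDI) 93.9, increase in resident deposits held at foreign banks 37.4; capital account: debt forgiveness received from foreign official creditors 5.2.)

-327.8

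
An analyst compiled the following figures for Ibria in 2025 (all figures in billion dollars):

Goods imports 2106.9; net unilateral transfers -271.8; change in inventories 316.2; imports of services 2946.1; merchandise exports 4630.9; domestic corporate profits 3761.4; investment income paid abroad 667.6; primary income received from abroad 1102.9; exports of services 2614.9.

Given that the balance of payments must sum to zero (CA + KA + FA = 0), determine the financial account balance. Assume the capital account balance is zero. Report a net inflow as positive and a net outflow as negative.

Goods balance = 4630.9 - 2106.9 = 2524.0
Services balance = 2614.9 - 2946.1 = -331.2
Trade balance (goods + services) = 2524.0 + (-331.2) = 2192.8
Net primary income = 1102.9 - 667.6 = 435.3
Net secondary income = -271.8
Current account = 2192.8 + 435.3 + (-271.8) = 2356.3
Financial account = -(2356.3) = -2356.3

-2356.3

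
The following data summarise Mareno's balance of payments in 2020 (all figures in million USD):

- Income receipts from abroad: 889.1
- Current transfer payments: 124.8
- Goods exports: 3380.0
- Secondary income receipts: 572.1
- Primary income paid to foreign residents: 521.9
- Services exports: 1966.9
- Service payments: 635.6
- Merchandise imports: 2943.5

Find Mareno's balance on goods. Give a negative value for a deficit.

436.5

Goods balance = 3380.0 - 2943.5 = 436.5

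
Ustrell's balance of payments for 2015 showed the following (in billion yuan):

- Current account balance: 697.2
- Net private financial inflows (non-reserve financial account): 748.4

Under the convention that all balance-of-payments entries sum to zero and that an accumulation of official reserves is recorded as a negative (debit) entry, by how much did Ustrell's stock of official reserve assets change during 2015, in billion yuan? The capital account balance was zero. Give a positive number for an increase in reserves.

1445.6

Official reserve transactions balance = -(697.2 + 748.4) = -1445.6
An accumulation of reserves is recorded as a debit (negative entry), so the change in the stock of reserves is the negative of that balance.
Change in official reserves = -(-1445.6) = 1445.6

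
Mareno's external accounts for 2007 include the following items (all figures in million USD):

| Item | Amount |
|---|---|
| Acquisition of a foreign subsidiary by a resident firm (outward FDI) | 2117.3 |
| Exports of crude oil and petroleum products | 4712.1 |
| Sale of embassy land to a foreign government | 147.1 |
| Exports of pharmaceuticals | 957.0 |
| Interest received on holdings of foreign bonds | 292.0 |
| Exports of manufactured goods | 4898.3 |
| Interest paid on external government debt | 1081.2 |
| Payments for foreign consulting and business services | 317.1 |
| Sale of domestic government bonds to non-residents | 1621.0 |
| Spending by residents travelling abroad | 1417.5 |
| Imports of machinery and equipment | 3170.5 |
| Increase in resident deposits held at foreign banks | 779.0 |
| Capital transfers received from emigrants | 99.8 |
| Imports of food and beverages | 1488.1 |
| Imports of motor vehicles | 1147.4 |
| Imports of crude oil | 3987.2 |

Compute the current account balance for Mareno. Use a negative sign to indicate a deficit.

-1749.6

Goods: -3170.5 - 3987.2 - 1147.4 + 4712.1 + 957.0 + 4898.3 - 1488.1 = 774.2
Services: -317.1 - 1417.5 = -1734.6
Primary income: 292.0 - 1081.2 = -789.2
Current account = 774.2 + (-1734.6) + (-789.2) = -1749.6
(Excluded from the current account — financial account: acquisition of a foreign subsidiary by a resident firm (outward FDI) 2117.3, sale of domestic government bonds to non-residents 1621.0, increase in resident deposits held at foreign banks 779.0; capital account: sale of embassy land to a foreign government 147.1, capital transfers received from emigrants 99.8.)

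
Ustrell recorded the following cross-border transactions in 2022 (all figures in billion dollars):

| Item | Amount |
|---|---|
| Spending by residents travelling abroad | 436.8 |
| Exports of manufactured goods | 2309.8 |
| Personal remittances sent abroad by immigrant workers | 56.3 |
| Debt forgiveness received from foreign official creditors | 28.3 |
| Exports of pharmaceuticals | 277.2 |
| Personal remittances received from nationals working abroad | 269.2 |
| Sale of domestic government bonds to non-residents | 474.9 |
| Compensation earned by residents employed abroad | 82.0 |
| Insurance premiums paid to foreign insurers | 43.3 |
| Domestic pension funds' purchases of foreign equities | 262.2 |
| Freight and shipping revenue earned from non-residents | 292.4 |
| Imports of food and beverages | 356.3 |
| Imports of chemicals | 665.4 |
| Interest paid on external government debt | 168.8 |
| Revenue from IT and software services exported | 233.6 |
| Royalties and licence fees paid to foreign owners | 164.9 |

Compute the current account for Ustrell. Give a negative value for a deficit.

1572.4

Goods: -356.3 + 2309.8 - 665.4 + 277.2 = 1565.3
Services: 292.4 - 436.8 - 164.9 + 233.6 - 43.3 = -119.0
Primary income: 82.0 - 168.8 = -86.8
Secondary income: 269.2 - 56.3 = 212.9
Current account = 1565.3 + (-119.0) + (-86.8) + 212.9 = 1572.4
(Excluded from the current account — capital account: debt forgiveness received from foreign official creditors 28.3; financial account: sale of domestic government bonds to non-residents 474.9, domestic pension funds' purchases of foreign equities 262.2.)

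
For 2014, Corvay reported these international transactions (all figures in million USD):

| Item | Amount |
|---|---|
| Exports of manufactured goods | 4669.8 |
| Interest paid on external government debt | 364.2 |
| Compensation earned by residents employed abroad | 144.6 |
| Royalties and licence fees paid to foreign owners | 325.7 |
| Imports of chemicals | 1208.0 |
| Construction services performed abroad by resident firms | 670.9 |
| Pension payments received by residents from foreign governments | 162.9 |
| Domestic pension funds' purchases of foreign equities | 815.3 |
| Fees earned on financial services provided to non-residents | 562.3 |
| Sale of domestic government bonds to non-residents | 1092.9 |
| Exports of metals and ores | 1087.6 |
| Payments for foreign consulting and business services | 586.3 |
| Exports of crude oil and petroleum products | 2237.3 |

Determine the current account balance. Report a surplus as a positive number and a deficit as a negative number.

Goods: 2237.3 + 1087.6 - 1208.0 + 4669.8 = 6786.7
Services: 562.3 + 670.9 - 325.7 - 586.3 = 321.2
Primary income: 144.6 - 364.2 = -219.6
Secondary income: 162.9
Current account = 6786.7 + 321.2 + (-219.6) + 162.9 = 7051.2
(Excluded from the current account — financial account: domestic pension funds' purchases of foreign equities 815.3, sale of domestic government bonds to non-residents 1092.9.)

7051.2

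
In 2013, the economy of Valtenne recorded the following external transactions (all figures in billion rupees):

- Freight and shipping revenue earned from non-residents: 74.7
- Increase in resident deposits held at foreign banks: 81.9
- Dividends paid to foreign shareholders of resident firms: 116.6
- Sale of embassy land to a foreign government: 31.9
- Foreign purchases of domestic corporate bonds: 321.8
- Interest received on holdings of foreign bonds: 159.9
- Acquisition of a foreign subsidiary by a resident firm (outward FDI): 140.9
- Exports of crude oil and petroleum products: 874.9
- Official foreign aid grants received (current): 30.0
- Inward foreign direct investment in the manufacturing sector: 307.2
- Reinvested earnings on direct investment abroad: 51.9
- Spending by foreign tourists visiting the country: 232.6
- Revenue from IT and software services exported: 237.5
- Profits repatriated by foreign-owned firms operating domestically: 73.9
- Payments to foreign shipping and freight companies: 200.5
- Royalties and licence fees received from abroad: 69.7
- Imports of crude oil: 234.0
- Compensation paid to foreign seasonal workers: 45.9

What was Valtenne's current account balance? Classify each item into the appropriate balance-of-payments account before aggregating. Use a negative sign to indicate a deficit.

Goods: -234.0 + 874.9 = 640.9
Services: -200.5 + 237.5 + 232.6 + 74.7 + 69.7 = 414.0
Primary income: 51.9 + 159.9 - 73.9 - 45.9 - 116.6 = -24.6
Secondary income: 30.0
Current account = 640.9 + 414.0 + (-24.6) + 30.0 = 1060.3
(Excluded from the current account — financial account: increase in resident deposits held at foreign banks 81.9, foreign purchases of domestic corporate bonds 321.8, acquisition of a foreign subsidiary by a resident firm (outward FDI) 140.9, inward foreign direct investment in the manufacturing sector 307.2; capital account: sale of embassy land to a foreign government 31.9.)

1060.3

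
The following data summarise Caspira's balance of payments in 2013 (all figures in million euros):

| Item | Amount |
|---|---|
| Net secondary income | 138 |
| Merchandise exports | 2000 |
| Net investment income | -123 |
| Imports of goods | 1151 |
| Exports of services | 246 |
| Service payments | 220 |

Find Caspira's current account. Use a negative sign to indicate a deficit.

Goods balance = 2000 - 1151 = 849
Services balance = 246 - 220 = 26
Trade balance (goods + services) = 849 + 26 = 875
Net primary income = -123
Net secondary income = 138
Current account = 875 + (-123) + 138 = 890

890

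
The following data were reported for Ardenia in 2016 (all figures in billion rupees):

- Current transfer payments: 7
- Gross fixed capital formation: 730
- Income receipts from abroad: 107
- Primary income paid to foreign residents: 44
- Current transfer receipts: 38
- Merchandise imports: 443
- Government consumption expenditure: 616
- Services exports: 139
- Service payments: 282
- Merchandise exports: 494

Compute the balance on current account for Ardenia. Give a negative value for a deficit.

Goods balance = 494 - 443 = 51
Services balance = 139 - 282 = -143
Trade balance (goods + services) = 51 + (-143) = -92
Net primary income = 107 - 44 = 63
Net secondary income = 38 - 7 = 31
Current account = -92 + 63 + 31 = 2

2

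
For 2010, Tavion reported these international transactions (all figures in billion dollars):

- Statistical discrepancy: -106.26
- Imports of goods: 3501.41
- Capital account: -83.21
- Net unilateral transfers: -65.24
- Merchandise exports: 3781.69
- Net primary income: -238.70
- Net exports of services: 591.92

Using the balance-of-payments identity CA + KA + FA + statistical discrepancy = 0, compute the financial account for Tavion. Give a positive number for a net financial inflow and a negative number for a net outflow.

Goods balance = 3781.69 - 3501.41 = 280.28
Services balance = 591.92
Trade balance (goods + services) = 280.28 + 591.92 = 872.20
Net primary income = -238.70
Net secondary income = -65.24
Current account = 872.20 + (-238.70) + (-65.24) = 568.26
Financial account = -(568.26 + (-83.21) + (-106.26)) = -378.79

-378.79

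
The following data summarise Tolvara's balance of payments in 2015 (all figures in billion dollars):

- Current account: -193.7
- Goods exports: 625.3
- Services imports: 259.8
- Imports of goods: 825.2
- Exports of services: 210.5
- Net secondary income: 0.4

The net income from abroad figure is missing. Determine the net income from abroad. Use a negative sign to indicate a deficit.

55.1

Current account = goods balance + services balance + net primary income + net secondary income
Sum of the known components = -248.8
Net income from abroad = CA - (known components) = -193.7 - (-248.8) = 55.1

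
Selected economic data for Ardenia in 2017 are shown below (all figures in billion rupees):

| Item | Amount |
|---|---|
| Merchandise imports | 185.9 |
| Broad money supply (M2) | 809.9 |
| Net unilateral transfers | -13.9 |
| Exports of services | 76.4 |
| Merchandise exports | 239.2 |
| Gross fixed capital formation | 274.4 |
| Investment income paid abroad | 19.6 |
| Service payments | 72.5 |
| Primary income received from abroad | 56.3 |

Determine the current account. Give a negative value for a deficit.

Goods balance = 239.2 - 185.9 = 53.3
Services balance = 76.4 - 72.5 = 3.9
Trade balance (goods + services) = 53.3 + 3.9 = 57.2
Net primary income = 56.3 - 19.6 = 36.7
Net secondary income = -13.9
Current account = 57.2 + 36.7 + (-13.9) = 80.0

80.0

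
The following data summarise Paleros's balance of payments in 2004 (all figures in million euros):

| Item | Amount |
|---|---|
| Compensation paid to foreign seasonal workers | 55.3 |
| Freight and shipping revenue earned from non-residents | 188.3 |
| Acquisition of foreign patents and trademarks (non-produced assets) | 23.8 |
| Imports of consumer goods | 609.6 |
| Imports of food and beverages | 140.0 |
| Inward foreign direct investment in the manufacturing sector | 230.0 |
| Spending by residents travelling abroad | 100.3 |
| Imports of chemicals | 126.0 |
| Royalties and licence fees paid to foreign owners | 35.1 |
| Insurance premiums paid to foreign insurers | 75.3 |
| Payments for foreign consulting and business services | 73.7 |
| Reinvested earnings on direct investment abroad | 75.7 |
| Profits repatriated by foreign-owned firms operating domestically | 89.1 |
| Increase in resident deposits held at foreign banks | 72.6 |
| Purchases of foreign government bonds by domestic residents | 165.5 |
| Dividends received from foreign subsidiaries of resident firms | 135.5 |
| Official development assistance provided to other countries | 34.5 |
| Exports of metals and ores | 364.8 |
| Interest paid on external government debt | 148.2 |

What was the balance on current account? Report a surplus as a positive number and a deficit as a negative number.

-722.8

Goods: -140.0 - 609.6 + 364.8 - 126.0 = -510.8
Services: -35.1 - 75.3 - 100.3 - 73.7 + 188.3 = -96.1
Primary income: 135.5 - 89.1 + 75.7 - 55.3 - 148.2 = -81.4
Secondary income: -34.5
Current account = (-510.8) + (-96.1) + (-81.4) + (-34.5) = -722.8
(Excluded from the current account — capital account: acquisition of foreign patents and trademarks (non-produced assets) 23.8; financial account: inward foreign direct investment in the manufacturing sector 230.0, increase in resident deposits held at foreign banks 72.6, purchases of foreign government bonds by domestic residents 165.5.)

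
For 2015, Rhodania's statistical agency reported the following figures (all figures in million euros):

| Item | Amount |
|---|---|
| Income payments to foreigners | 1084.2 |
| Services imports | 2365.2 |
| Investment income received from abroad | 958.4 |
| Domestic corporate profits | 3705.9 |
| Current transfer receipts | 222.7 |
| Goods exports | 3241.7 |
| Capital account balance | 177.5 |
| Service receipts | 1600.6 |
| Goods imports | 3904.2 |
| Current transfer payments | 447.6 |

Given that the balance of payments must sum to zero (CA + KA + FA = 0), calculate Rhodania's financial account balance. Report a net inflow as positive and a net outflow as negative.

Goods balance = 3241.7 - 3904.2 = -662.5
Services balance = 1600.6 - 2365.2 = -764.6
Trade balance (goods + services) = -662.5 + (-764.6) = -1427.1
Net primary income = 958.4 - 1084.2 = -125.8
Net secondary income = 222.7 - 447.6 = -224.9
Current account = -1427.1 + (-125.8) + (-224.9) = -1777.8
Financial account = -(-1777.8 + 177.5) = 1600.3

1600.3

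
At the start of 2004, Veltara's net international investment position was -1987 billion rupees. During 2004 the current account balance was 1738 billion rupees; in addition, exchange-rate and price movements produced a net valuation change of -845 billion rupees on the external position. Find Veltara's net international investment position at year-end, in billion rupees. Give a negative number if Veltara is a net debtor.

Change in NIIP = current account + net valuation change = 1738 + (-845) = 893
End-of-year NIIP = -1987 + 893 = -1094

-1094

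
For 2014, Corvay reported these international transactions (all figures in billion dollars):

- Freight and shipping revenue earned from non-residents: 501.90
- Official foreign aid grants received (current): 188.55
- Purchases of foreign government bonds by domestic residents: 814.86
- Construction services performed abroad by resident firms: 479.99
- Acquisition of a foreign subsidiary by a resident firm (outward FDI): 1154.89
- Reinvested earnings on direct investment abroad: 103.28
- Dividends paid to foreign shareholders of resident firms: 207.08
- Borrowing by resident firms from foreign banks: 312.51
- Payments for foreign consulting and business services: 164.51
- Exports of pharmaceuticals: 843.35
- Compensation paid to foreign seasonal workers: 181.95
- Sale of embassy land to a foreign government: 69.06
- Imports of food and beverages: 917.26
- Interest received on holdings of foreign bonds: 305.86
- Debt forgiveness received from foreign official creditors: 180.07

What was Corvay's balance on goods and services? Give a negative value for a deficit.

743.47

Goods: -917.26 + 843.35 = -73.91
Services: 501.90 - 164.51 + 479.99 = 817.38
Trade balance = -73.91 + 817.38 = 743.47
(Excluded from the trade balance — secondary income: official foreign aid grants received (current) 188.55; financial account: purchases of foreign government bonds by domestic residents 814.86, acquisition of a foreign subsidiary by a resident firm (outward FDI) 1154.89, borrowing by resident firms from foreign banks 312.51; primary income: reinvested earnings on direct investment abroad 103.28, dividends paid to foreign shareholders of resident firms 207.08, compensation paid to foreign seasonal workers 181.95, interest received on holdings of foreign bonds 305.86; capital account: sale of embassy land to a foreign government 69.06, debt forgiveness received from foreign official creditors 180.07.)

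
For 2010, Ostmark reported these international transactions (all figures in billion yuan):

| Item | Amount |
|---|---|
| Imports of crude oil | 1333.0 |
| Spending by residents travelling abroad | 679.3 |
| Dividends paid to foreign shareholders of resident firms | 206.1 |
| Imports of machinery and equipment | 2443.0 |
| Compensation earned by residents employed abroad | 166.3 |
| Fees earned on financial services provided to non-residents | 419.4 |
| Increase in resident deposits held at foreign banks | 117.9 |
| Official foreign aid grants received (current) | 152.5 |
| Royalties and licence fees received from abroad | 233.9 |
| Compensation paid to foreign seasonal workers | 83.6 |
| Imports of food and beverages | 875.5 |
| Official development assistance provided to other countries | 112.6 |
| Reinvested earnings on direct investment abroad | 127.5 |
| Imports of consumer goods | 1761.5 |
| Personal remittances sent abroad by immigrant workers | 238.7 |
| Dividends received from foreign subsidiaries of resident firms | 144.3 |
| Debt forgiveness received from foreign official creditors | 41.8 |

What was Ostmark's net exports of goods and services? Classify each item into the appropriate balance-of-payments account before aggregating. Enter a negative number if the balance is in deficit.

-6439.0

Goods: -1761.5 - 875.5 - 2443.0 - 1333.0 = -6413.0
Services: 233.9 + 419.4 - 679.3 = -26.0
Trade balance = -6413.0 + (-26.0) = -6439.0
(Excluded from the trade balance — primary income: dividends paid to foreign shareholders of resident firms 206.1, compensation earned by residents employed abroad 166.3, compensation paid to foreign seasonal workers 83.6, reinvested earnings on direct investment abroad 127.5, dividends received from foreign subsidiaries of resident firms 144.3; financial account: increase in resident deposits held at foreign banks 117.9; secondary income: official foreign aid grants received (current) 152.5, official development assistance provided to other countries 112.6, personal remittances sent abroad by immigrant workers 238.7; capital account: debt forgiveness received from foreign official creditors 41.8.)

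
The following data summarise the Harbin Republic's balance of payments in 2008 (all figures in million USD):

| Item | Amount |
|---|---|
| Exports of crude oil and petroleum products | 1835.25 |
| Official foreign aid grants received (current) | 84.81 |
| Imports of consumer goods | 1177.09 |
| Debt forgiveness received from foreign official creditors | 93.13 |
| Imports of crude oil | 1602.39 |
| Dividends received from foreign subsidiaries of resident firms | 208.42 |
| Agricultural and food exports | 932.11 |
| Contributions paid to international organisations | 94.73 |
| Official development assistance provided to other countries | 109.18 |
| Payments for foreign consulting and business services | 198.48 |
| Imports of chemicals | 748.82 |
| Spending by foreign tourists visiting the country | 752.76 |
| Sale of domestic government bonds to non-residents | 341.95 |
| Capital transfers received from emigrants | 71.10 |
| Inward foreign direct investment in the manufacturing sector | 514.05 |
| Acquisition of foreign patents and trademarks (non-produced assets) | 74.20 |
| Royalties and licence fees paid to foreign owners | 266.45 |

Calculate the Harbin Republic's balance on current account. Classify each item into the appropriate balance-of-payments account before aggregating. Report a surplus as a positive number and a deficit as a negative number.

Goods: -748.82 - 1602.39 - 1177.09 + 932.11 + 1835.25 = -760.94
Services: -266.45 - 198.48 + 752.76 = 287.83
Primary income: 208.42
Secondary income: -94.73 - 109.18 + 84.81 = -119.10
Current account = (-760.94) + 287.83 + 208.42 + (-119.10) = -383.79
(Excluded from the current account — capital account: debt forgiveness received from foreign official creditors 93.13, capital transfers received from emigrants 71.10, acquisition of foreign patents and trademarks (non-produced assets) 74.20; financial account: sale of domestic government bonds to non-residents 341.95, inward foreign direct investment in the manufacturing sector 514.05.)

-383.79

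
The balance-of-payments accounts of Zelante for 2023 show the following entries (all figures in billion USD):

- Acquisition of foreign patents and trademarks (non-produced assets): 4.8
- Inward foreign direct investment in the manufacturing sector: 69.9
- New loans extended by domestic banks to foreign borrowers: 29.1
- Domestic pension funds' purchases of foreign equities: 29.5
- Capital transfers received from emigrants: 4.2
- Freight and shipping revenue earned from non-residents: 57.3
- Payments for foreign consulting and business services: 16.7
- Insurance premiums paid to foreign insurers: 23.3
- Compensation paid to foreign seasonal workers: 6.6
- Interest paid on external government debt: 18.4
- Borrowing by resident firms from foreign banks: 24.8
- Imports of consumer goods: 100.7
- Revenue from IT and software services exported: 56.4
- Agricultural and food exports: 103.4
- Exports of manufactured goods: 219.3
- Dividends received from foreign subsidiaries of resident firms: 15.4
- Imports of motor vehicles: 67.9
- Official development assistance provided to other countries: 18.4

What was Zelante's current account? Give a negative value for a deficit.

199.8

Goods: 219.3 - 67.9 + 103.4 - 100.7 = 154.1
Services: -23.3 + 57.3 + 56.4 - 16.7 = 73.7
Primary income: -6.6 - 18.4 + 15.4 = -9.6
Secondary income: -18.4
Current account = 154.1 + 73.7 + (-9.6) + (-18.4) = 199.8
(Excluded from the current account — capital account: acquisition of foreign patents and trademarks (non-produced assets) 4.8, capital transfers received from emigrants 4.2; financial account: inward foreign direct investment in the manufacturing sector 69.9, new loans extended by domestic banks to foreign borrowers 29.1, domestic pension funds' purchases of foreign equities 29.5, borrowing by resident firms from foreign banks 24.8.)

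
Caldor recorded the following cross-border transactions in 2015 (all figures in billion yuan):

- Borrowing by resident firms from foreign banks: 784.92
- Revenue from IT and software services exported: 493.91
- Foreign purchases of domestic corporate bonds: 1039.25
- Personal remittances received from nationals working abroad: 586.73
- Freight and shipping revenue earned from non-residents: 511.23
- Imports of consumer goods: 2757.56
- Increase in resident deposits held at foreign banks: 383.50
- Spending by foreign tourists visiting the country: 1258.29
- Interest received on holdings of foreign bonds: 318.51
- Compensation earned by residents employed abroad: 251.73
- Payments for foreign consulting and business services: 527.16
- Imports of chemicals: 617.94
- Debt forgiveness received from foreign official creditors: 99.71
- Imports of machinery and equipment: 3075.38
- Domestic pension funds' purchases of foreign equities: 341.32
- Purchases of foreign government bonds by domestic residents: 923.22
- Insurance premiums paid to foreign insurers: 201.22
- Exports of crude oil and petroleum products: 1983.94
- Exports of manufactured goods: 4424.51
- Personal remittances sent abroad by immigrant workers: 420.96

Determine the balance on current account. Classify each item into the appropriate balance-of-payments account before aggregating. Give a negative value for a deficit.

2228.63

Goods: -3075.38 - 617.94 - 2757.56 + 1983.94 + 4424.51 = -42.43
Services: 511.23 - 527.16 + 1258.29 - 201.22 + 493.91 = 1535.05
Primary income: 251.73 + 318.51 = 570.24
Secondary income: -420.96 + 586.73 = 165.77
Current account = (-42.43) + 1535.05 + 570.24 + 165.77 = 2228.63
(Excluded from the current account — financial account: borrowing by resident firms from foreign banks 784.92, foreign purchases of domestic corporate bonds 1039.25, increase in resident deposits held at foreign banks 383.50, domestic pension funds' purchases of foreign equities 341.32, purchases of foreign government bonds by domestic residents 923.22; capital account: debt forgiveness received from foreign official creditors 99.71.)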